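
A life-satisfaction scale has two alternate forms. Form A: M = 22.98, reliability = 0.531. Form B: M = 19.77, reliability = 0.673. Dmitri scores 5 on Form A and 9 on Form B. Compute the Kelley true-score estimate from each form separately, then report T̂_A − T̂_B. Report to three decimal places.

T̂_A = 0.531(5) + 0.469(22.98) = 13.43262
T̂_B = 0.673(9) + 0.327(19.77) = 12.52179
T̂_A − T̂_B = 0.91083

0.911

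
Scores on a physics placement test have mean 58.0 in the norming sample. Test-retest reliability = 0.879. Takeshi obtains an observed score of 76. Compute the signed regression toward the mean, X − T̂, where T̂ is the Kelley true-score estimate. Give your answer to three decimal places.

T̂ = 0.879(76) + 0.121(58.0) = 66.804 + 7.0180 = 73.82200 → 73.8220
X − T̂ = 76 − 73.8220 = 2.1780 → 2.178

2.178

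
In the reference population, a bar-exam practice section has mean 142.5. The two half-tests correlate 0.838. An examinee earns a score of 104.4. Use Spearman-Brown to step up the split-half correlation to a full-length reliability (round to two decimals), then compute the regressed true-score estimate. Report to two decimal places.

107.83

Spearman-Brown: ρ = 2r/(1 + r) = 2(0.838)/(1 + 0.838) = 1.6760/1.838 = 0.9119 → 0.91
T̂ = ρX + (1 − ρ)μ
  = 0.91 × 104.4 + 0.09 × 142.5
  = 95.004 + 12.825
  = 107.829
  ≈ 107.83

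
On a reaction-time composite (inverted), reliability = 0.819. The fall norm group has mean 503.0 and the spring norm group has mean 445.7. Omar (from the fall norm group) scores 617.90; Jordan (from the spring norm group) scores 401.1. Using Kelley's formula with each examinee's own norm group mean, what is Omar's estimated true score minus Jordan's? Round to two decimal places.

187.93

T̂_Omar = 0.819(617.90) + 0.181(503.0) = 597.1031
T̂_Jordan = 0.819(401.1) + 0.181(445.7) = 409.1726
Difference = 597.1031 − 409.1726 = 187.9305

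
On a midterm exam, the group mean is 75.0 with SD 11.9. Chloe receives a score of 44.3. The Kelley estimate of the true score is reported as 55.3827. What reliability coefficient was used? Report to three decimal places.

T̂ = ρX + (1 − ρ)μ  ⇒  T̂ − μ = ρ(X − μ)
ρ = (T̂ − μ)/(X − μ) = (55.3827 − 75.0) / (44.3 − 75.0) = -19.6173 / -30.7 = 0.63900

0.639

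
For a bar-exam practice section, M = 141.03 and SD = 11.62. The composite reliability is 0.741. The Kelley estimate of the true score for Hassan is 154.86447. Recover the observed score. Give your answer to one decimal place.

T̂ = ρX + (1 − ρ)μ  ⇒  X = (T̂ − (1 − ρ)μ) / ρ
X = (154.86447 − 0.259 × 141.03) / 0.741 = (154.86447 − 36.52677) / 0.741 = 118.33770 / 0.741 = 159.700

159.7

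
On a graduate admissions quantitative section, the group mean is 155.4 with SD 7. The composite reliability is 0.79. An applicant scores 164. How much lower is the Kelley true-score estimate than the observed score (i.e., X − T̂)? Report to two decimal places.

1.81

T̂ = ρX + (1 − ρ)μ
  = 0.79 × 164 + 0.21 × 155.4
  = 129.56 + 32.634
  = 162.1940
  ≈ 162.194
X − T̂ = 164 − 162.194 = 1.806 → 1.81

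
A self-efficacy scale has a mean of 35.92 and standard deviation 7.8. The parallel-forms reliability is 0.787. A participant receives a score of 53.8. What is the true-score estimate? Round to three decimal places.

T̂ = 0.787(53.8) + 0.213(35.92) = 42.3406 + 7.65096 = 49.9916 → 49.992

49.992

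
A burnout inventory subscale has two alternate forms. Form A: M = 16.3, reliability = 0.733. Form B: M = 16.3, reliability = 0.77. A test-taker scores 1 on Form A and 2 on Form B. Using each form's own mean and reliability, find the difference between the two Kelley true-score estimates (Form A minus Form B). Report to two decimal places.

T̂_A = 0.733(1) + 0.267(16.3) = 5.0851
T̂_B = 0.77(2) + 0.23(16.3) = 5.2890
T̂_A − T̂_B = -0.2039

-0.20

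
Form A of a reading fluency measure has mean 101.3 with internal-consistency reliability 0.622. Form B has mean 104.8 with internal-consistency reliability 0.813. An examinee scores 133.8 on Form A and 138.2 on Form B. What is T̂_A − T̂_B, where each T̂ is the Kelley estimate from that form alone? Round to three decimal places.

-10.439

T̂_A = 0.622(133.8) + 0.378(101.3) = 121.51500
T̂_B = 0.813(138.2) + 0.187(104.8) = 131.95420
T̂_A − T̂_B = -10.43920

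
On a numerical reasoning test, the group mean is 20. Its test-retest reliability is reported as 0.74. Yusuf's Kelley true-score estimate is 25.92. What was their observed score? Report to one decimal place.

28.0

T̂ = ρX + (1 − ρ)μ  ⇒  X = (T̂ − (1 − ρ)μ) / ρ
X = (25.92 − 0.26 × 20) / 0.74 = (25.92 − 5.20) / 0.74 = 20.72 / 0.74 = 28.000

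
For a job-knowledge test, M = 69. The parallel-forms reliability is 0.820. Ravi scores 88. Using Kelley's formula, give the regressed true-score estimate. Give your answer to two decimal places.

T̂ = ρX + (1 − ρ)μ
  = 0.820 × 88 + 0.180 × 69
  = 72.160 + 12.420
  = 84.580
  ≈ 84.58

84.58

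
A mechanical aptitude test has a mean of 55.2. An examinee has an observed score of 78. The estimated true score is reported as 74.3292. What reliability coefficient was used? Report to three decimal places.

0.839

T̂ = ρX + (1 − ρ)μ  ⇒  T̂ − μ = ρ(X − μ)
ρ = (T̂ − μ)/(X − μ) = (74.3292 − 55.2) / (78 − 55.2) = 19.1292 / 22.8 = 0.83900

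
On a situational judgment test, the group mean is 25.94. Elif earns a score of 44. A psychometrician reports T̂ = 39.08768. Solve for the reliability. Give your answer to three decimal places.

0.728

T̂ = ρX + (1 − ρ)μ  ⇒  T̂ − μ = ρ(X − μ)
ρ = (T̂ − μ)/(X − μ) = (39.08768 − 25.94) / (44 − 25.94) = 13.14768 / 18.06 = 0.72800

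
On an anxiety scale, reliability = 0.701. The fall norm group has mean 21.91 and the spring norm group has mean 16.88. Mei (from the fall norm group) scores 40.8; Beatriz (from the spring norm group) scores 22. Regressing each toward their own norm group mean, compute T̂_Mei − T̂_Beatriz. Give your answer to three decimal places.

T̂_Mei = 0.701(40.8) + 0.299(21.91) = 35.15189
T̂_Beatriz = 0.701(22) + 0.299(16.88) = 20.46912
Difference = 35.15189 − 20.46912 = 14.68277

14.683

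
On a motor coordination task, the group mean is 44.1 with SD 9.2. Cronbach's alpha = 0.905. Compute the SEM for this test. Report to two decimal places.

SEM = SD · √(1 − ρ) = 9.2 × √0.095 = 9.2 × 0.3082 = 2.836

2.84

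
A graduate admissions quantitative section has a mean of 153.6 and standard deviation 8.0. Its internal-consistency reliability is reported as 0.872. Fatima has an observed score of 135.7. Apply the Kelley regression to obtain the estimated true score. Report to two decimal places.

137.99

T̂ = 0.872(135.7) + 0.128(153.6) = 118.3304 + 19.6608 = 137.991 → 137.99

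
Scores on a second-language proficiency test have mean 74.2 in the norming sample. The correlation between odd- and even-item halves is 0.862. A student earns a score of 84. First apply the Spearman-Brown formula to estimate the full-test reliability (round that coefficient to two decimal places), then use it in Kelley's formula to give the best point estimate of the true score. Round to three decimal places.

Spearman-Brown: ρ = 2r/(1 + r) = 2(0.862)/(1 + 0.862) = 1.7240/1.862 = 0.9259 → 0.93
T̂ = ρX + (1 − ρ)μ
  = 0.93 × 84 + 0.07 × 74.2
  = 78.12 + 5.194
  = 83.3140
  ≈ 83.314

83.314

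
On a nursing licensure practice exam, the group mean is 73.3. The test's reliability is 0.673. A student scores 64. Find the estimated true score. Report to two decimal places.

Kelley's formula gives T̂ = 0.673·64 + 0.327·73.3 = 43.072 + 23.9691 = 67.041.

67.04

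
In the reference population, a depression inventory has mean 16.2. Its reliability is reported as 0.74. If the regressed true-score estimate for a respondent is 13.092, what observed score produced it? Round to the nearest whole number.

12

T̂ = ρX + (1 − ρ)μ  ⇒  X = (T̂ − (1 − ρ)μ) / ρ
X = (13.092 − 0.26 × 16.2) / 0.74 = (13.092 − 4.212) / 0.74 = 8.880 / 0.74 = 12.00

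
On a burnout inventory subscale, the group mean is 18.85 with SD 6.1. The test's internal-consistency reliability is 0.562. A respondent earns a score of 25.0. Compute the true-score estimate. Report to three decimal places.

22.306

Regress the observed score toward the mean by the unreliability: T̂ = 0.562·25.0 + 0.438·18.85 = 14.0500 + 8.25630 = 22.3063.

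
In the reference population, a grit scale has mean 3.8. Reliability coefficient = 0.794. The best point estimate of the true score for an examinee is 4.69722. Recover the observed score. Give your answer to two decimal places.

4.93

T̂ = ρX + (1 − ρ)μ  ⇒  X = (T̂ − (1 − ρ)μ) / ρ
X = (4.69722 − 0.206 × 3.8) / 0.794 = (4.69722 − 0.7828) / 0.794 = 3.91442 / 0.794 = 4.9300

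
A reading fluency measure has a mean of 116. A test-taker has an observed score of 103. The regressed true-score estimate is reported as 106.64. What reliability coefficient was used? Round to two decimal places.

0.72

T̂ = ρX + (1 − ρ)μ  ⇒  T̂ − μ = ρ(X − μ)
ρ = (T̂ − μ)/(X − μ) = (106.64 − 116) / (103 − 116) = -9.36 / -13.0 = 0.7200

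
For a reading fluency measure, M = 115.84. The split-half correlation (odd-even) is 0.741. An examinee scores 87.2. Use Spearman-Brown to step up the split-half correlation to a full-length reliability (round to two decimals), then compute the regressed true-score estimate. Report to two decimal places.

Spearman-Brown: ρ = 2r/(1 + r) = 2(0.741)/(1 + 0.741) = 1.4820/1.741 = 0.8512 → 0.85
T̂ = ρX + (1 − ρ)μ
  = 0.85 × 87.2 + 0.15 × 115.84
  = 74.120 + 17.3760
  = 91.496
  ≈ 91.50

91.50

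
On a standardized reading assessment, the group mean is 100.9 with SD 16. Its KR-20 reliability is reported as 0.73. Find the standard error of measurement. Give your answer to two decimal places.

SEM = SD · √(1 − ρ) = 16 × √0.27 = 16 × 0.5196 = 8.314

8.31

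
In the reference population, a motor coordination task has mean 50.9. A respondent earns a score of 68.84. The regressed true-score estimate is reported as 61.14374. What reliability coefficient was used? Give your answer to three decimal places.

T̂ = ρX + (1 − ρ)μ  ⇒  T̂ − μ = ρ(X − μ)
ρ = (T̂ − μ)/(X − μ) = (61.14374 − 50.9) / (68.84 − 50.9) = 10.24374 / 17.94 = 0.57100

0.571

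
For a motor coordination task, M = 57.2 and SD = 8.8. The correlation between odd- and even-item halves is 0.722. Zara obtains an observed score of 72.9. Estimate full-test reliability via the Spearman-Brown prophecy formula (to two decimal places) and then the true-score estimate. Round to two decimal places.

Spearman-Brown: ρ = 2r/(1 + r) = 2(0.722)/(1 + 0.722) = 1.4440/1.722 = 0.8386 → 0.84
T̂ = 0.84(72.9) + 0.16(57.2) = 61.236 + 9.152 = 70.388 → 70.39

70.39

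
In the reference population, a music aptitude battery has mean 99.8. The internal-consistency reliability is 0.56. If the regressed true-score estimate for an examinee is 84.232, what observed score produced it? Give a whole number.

T̂ = ρX + (1 − ρ)μ  ⇒  X = (T̂ − (1 − ρ)μ) / ρ
X = (84.232 − 0.44 × 99.8) / 0.56 = (84.232 − 43.912) / 0.56 = 40.320 / 0.56 = 72.00

72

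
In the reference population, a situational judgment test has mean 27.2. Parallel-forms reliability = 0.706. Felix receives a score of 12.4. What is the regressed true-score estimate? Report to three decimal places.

T̂ = ρX + (1 − ρ)μ
  = 0.706 × 12.4 + 0.294 × 27.2
  = 8.7544 + 7.9968
  = 16.7512
  ≈ 16.751

16.751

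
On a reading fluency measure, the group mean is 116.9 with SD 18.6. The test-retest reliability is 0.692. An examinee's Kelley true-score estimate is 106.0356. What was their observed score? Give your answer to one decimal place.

101.2

T̂ = ρX + (1 − ρ)μ  ⇒  X = (T̂ − (1 − ρ)μ) / ρ
X = (106.0356 − 0.308 × 116.9) / 0.692 = (106.0356 − 36.0052) / 0.692 = 70.0304 / 0.692 = 101.200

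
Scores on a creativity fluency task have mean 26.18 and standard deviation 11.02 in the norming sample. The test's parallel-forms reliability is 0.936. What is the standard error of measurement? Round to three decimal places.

2.788

SEM = SD · √(1 − ρ) = 11.02 × √0.064 = 11.02 × 0.2530 = 2.7879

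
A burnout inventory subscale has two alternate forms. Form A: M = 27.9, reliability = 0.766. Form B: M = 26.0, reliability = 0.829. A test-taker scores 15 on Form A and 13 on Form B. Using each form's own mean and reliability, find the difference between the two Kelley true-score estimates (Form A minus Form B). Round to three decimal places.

2.796

T̂_A = 0.766(15) + 0.234(27.9) = 18.01860
T̂_B = 0.829(13) + 0.171(26.0) = 15.22300
T̂_A − T̂_B = 2.79560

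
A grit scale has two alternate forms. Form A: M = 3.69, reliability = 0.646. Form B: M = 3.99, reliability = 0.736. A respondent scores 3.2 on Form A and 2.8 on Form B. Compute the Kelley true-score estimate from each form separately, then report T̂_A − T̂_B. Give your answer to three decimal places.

0.259

T̂_A = 0.646(3.2) + 0.354(3.69) = 3.37346
T̂_B = 0.736(2.8) + 0.264(3.99) = 3.11416
T̂_A − T̂_B = 0.25930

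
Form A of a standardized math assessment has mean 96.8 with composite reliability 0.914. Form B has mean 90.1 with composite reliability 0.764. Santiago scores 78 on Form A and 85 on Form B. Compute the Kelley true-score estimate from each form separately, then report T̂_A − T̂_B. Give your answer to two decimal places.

-6.59

T̂_A = 0.914(78) + 0.086(96.8) = 79.6168
T̂_B = 0.764(85) + 0.236(90.1) = 86.2036
T̂_A − T̂_B = -6.5868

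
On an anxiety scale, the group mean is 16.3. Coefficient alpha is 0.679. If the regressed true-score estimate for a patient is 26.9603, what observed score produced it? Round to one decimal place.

32.0

T̂ = ρX + (1 − ρ)μ  ⇒  X = (T̂ − (1 − ρ)μ) / ρ
X = (26.9603 − 0.321 × 16.3) / 0.679 = (26.9603 − 5.2323) / 0.679 = 21.7280 / 0.679 = 32.000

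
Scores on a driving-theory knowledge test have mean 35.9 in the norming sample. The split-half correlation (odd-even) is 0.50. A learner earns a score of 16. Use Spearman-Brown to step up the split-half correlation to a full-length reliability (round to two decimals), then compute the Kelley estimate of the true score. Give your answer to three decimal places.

Spearman-Brown: ρ = 2r/(1 + r) = 2(0.50)/(1 + 0.50) = 1.000/1.50 = 0.6667 → 0.67
T̂ = 0.67(16) + 0.33(35.9) = 10.72 + 11.847 = 22.5670 → 22.567

22.567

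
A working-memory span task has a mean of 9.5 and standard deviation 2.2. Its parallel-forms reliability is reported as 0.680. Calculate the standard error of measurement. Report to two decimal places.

SEM = SD · √(1 − ρ) = 2.2 × √0.320 = 2.2 × 0.5657 = 1.245

1.24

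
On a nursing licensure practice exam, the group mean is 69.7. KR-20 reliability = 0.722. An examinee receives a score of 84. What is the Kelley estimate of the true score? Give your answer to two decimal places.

80.02

T̂ = ρX + (1 − ρ)μ
  = 0.722 × 84 + 0.278 × 69.7
  = 60.648 + 19.3766
  = 80.025
  ≈ 80.02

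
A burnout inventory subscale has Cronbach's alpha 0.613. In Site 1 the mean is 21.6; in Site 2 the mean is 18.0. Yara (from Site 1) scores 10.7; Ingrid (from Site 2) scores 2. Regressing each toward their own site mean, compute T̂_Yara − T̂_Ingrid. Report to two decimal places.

6.73

T̂_Yara = 0.613(10.7) + 0.387(21.6) = 14.9183
T̂_Ingrid = 0.613(2) + 0.387(18.0) = 8.1920
Difference = 14.9183 − 8.1920 = 6.7263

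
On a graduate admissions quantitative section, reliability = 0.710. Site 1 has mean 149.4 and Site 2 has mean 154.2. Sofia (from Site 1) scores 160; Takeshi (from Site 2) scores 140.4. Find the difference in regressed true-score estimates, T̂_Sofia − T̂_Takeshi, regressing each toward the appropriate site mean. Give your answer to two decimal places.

12.52

T̂_Sofia = 0.710(160) + 0.290(149.4) = 156.9260
T̂_Takeshi = 0.710(140.4) + 0.290(154.2) = 144.4020
Difference = 156.9260 − 144.4020 = 12.5240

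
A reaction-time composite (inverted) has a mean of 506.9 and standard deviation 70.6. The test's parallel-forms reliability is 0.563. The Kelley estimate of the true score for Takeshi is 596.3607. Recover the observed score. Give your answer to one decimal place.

T̂ = ρX + (1 − ρ)μ  ⇒  X = (T̂ − (1 − ρ)μ) / ρ
X = (596.3607 − 0.437 × 506.9) / 0.563 = (596.3607 − 221.5153) / 0.563 = 374.8454 / 0.563 = 665.800

665.8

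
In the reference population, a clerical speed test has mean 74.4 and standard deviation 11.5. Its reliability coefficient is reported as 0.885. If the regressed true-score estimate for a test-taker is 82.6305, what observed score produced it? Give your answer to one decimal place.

T̂ = ρX + (1 − ρ)μ  ⇒  X = (T̂ − (1 − ρ)μ) / ρ
X = (82.6305 − 0.115 × 74.4) / 0.885 = (82.6305 − 8.5560) / 0.885 = 74.0745 / 0.885 = 83.700

83.7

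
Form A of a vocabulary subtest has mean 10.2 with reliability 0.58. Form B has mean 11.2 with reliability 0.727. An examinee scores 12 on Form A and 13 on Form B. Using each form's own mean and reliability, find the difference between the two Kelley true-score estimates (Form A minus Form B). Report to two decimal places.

T̂_A = 0.58(12) + 0.42(10.2) = 11.2440
T̂_B = 0.727(13) + 0.273(11.2) = 12.5086
T̂_A − T̂_B = -1.2646

-1.26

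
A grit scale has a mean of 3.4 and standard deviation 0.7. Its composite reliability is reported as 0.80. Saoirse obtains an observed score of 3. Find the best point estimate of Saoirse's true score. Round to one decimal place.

Kelley's formula gives T̂ = 0.80·3 + 0.20·3.4 = 2.40 + 0.680 = 3.08.

3.1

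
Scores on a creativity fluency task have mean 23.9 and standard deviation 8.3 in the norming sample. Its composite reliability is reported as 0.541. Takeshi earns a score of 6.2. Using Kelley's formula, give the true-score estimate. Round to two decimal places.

Regress the observed score toward the mean by the unreliability: T̂ = 0.541·6.2 + 0.459·23.9 = 3.3542 + 10.9701 = 14.324.

14.32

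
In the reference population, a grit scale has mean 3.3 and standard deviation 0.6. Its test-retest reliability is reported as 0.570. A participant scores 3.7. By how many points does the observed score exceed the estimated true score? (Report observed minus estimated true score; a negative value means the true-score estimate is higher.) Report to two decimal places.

Regress the observed score toward the mean by the unreliability: T̂ = 0.570·3.7 + 0.430·3.3 = 2.1090 + 1.4190 = 3.5280.
X − T̂ = 3.7 − 3.528 = 0.172 → 0.17

0.17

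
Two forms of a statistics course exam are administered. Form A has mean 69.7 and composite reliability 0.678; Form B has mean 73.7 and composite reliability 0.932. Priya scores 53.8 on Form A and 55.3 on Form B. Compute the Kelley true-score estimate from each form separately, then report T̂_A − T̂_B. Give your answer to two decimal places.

T̂_A = 0.678(53.8) + 0.322(69.7) = 58.9198
T̂_B = 0.932(55.3) + 0.068(73.7) = 56.5512
T̂_A − T̂_B = 2.3686

2.37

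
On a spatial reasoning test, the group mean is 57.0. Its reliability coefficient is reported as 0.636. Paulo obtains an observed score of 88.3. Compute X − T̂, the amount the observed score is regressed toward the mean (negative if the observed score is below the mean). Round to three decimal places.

11.393

Regress the observed score toward the mean by the unreliability: T̂ = 0.636·88.3 + 0.364·57.0 = 56.1588 + 20.7480 = 76.90680.
X − T̂ = 88.3 − 76.9068 = 11.3932 → 11.393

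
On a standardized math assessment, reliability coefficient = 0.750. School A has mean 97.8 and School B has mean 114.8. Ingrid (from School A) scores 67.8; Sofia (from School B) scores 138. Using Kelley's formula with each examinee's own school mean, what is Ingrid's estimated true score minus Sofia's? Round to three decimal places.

-56.900

T̂_Ingrid = 0.750(67.8) + 0.250(97.8) = 75.30000
T̂_Sofia = 0.750(138) + 0.250(114.8) = 132.20000
Difference = 75.30000 − 132.20000 = -56.90000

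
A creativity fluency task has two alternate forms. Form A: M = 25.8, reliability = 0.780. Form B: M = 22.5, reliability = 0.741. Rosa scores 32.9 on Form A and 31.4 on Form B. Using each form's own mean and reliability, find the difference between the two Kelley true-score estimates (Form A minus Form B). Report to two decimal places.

T̂_A = 0.780(32.9) + 0.220(25.8) = 31.3380
T̂_B = 0.741(31.4) + 0.259(22.5) = 29.0949
T̂_A − T̂_B = 2.2431

2.24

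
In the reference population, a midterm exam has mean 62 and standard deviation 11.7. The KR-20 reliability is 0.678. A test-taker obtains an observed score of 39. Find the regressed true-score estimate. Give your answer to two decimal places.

46.41

T̂ = 0.678(39) + 0.322(62) = 26.442 + 19.964 = 46.406 → 46.41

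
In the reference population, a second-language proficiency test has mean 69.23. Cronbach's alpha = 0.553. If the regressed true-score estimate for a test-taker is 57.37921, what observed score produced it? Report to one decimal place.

47.8

T̂ = ρX + (1 − ρ)μ  ⇒  X = (T̂ − (1 − ρ)μ) / ρ
X = (57.37921 − 0.447 × 69.23) / 0.553 = (57.37921 − 30.94581) / 0.553 = 26.43340 / 0.553 = 47.800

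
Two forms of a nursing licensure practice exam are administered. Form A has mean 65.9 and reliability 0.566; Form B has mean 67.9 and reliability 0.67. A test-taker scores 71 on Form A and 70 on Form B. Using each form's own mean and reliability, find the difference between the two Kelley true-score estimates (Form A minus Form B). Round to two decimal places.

-0.52

T̂_A = 0.566(71) + 0.434(65.9) = 68.7866
T̂_B = 0.67(70) + 0.33(67.9) = 69.3070
T̂_A − T̂_B = -0.5204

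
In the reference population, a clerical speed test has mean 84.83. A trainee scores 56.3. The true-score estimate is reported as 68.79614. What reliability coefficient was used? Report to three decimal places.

T̂ = ρX + (1 − ρ)μ  ⇒  T̂ − μ = ρ(X − μ)
ρ = (T̂ − μ)/(X − μ) = (68.79614 − 84.83) / (56.3 − 84.83) = -16.03386 / -28.53 = 0.56200

0.562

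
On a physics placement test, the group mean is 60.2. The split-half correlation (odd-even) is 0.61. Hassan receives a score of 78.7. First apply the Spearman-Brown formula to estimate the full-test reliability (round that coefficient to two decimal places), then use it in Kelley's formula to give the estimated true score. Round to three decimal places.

Spearman-Brown: ρ = 2r/(1 + r) = 2(0.61)/(1 + 0.61) = 1.220/1.61 = 0.7578 → 0.76
Weight the observed score by reliability and the mean by (1 − reliability): T̂ = 0.76·78.7 + 0.24·60.2 = 59.812 + 14.448 = 74.2600.

74.260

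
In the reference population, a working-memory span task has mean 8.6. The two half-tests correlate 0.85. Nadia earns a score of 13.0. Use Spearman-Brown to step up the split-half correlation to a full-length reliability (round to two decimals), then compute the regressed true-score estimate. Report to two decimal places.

12.65

Spearman-Brown: ρ = 2r/(1 + r) = 2(0.85)/(1 + 0.85) = 1.700/1.85 = 0.9189 → 0.92
T̂ = 0.92(13.0) + 0.08(8.6) = 11.960 + 0.688 = 12.648 → 12.65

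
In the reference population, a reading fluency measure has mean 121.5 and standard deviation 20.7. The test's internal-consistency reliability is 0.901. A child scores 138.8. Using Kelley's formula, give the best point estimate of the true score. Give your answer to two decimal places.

137.09

T̂ = ρX + (1 − ρ)μ
  = 0.901 × 138.8 + 0.099 × 121.5
  = 125.0588 + 12.0285
  = 137.087
  ≈ 137.09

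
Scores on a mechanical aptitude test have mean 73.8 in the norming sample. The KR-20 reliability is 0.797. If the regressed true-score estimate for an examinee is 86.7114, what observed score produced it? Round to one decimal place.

90.0

T̂ = ρX + (1 − ρ)μ  ⇒  X = (T̂ − (1 − ρ)μ) / ρ
X = (86.7114 − 0.203 × 73.8) / 0.797 = (86.7114 − 14.9814) / 0.797 = 71.7300 / 0.797 = 90.000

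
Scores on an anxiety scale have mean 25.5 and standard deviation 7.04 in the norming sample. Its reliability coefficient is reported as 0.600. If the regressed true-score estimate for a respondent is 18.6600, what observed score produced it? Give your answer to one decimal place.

T̂ = ρX + (1 − ρ)μ  ⇒  X = (T̂ − (1 − ρ)μ) / ρ
X = (18.6600 − 0.400 × 25.5) / 0.600 = (18.6600 − 10.2000) / 0.600 = 8.4600 / 0.600 = 14.100

14.1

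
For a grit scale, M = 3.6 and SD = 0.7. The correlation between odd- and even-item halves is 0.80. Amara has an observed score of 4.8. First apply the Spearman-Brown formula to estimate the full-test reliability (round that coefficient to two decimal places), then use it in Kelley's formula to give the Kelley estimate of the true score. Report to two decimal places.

4.67

Spearman-Brown: ρ = 2r/(1 + r) = 2(0.80)/(1 + 0.80) = 1.600/1.80 = 0.8889 → 0.89
Regress the observed score toward the mean by the unreliability: T̂ = 0.89·4.8 + 0.11·3.6 = 4.272 + 0.396 = 4.668.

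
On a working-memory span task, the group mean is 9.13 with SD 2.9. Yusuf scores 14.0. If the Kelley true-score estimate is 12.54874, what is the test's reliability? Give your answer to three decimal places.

T̂ = ρX + (1 − ρ)μ  ⇒  T̂ − μ = ρ(X − μ)
ρ = (T̂ − μ)/(X − μ) = (12.54874 − 9.13) / (14.0 − 9.13) = 3.41874 / 4.87 = 0.70200

0.702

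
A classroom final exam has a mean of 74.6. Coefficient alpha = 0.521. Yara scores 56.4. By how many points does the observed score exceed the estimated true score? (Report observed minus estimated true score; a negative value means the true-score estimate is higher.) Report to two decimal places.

T̂ = ρX + (1 − ρ)μ
  = 0.521 × 56.4 + 0.479 × 74.6
  = 29.3844 + 35.7334
  = 65.1178
  ≈ 65.118
X − T̂ = 56.4 − 65.118 = -8.718 → -8.72

-8.72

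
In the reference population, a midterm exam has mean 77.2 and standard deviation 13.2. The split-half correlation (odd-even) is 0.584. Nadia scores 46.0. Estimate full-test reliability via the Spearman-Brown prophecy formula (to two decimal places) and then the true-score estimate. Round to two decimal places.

54.11

Spearman-Brown: ρ = 2r/(1 + r) = 2(0.584)/(1 + 0.584) = 1.1680/1.584 = 0.7374 → 0.74
T̂ = 0.74(46.0) + 0.26(77.2) = 34.040 + 20.072 = 54.112 → 54.11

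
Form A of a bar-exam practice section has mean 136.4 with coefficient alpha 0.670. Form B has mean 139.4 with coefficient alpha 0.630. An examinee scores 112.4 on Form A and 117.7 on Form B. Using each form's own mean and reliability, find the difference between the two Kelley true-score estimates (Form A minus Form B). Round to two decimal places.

T̂_A = 0.670(112.4) + 0.330(136.4) = 120.3200
T̂_B = 0.630(117.7) + 0.370(139.4) = 125.7290
T̂_A − T̂_B = -5.4090

-5.41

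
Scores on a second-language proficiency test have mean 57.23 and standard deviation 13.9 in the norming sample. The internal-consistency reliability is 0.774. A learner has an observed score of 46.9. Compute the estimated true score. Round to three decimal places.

T̂ = ρX + (1 − ρ)μ
  = 0.774 × 46.9 + 0.226 × 57.23
  = 36.3006 + 12.93398
  = 49.2346
  ≈ 49.235

49.235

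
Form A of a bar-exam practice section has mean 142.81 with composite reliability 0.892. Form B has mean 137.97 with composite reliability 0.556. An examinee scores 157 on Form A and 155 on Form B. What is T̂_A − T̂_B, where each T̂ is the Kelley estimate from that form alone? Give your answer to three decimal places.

8.029

T̂_A = 0.892(157) + 0.108(142.81) = 155.46748
T̂_B = 0.556(155) + 0.444(137.97) = 147.43868
T̂_A − T̂_B = 8.02880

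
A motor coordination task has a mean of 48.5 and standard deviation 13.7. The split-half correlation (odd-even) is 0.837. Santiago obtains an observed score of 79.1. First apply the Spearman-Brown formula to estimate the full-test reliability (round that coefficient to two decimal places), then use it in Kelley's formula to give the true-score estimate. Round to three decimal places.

76.346

Spearman-Brown: ρ = 2r/(1 + r) = 2(0.837)/(1 + 0.837) = 1.6740/1.837 = 0.9113 → 0.91
Regress the observed score toward the mean by the unreliability: T̂ = 0.91·79.1 + 0.09·48.5 = 71.981 + 4.365 = 76.3460.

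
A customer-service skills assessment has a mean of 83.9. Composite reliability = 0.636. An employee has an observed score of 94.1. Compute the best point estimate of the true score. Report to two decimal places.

90.39

T̂ = 0.636(94.1) + 0.364(83.9) = 59.8476 + 30.5396 = 90.387 → 90.39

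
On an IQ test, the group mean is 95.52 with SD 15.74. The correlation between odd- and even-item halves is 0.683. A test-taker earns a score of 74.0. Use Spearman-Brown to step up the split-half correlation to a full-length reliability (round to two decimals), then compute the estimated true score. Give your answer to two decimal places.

78.09

Spearman-Brown: ρ = 2r/(1 + r) = 2(0.683)/(1 + 0.683) = 1.3660/1.683 = 0.8116 → 0.81
T̂ = 0.81(74.0) + 0.19(95.52) = 59.940 + 18.1488 = 78.089 → 78.09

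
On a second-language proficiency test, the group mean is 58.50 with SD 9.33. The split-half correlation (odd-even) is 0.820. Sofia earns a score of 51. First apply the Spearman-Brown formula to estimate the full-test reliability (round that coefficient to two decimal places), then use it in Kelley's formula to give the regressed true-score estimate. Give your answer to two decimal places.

Spearman-Brown: ρ = 2r/(1 + r) = 2(0.820)/(1 + 0.820) = 1.6400/1.820 = 0.9011 → 0.90
T̂ = ρX + (1 − ρ)μ
  = 0.90 × 51 + 0.10 × 58.50
  = 45.90 + 5.8500
  = 51.750
  ≈ 51.75

51.75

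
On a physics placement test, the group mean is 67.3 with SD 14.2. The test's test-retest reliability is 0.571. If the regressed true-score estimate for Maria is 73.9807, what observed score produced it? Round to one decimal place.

79.0

T̂ = ρX + (1 − ρ)μ  ⇒  X = (T̂ − (1 − ρ)μ) / ρ
X = (73.9807 − 0.429 × 67.3) / 0.571 = (73.9807 − 28.8717) / 0.571 = 45.1090 / 0.571 = 79.000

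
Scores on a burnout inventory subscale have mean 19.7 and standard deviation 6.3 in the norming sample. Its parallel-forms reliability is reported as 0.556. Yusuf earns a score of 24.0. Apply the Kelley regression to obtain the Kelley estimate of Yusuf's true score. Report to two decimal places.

T̂ = ρX + (1 − ρ)μ
  = 0.556 × 24.0 + 0.444 × 19.7
  = 13.3440 + 8.7468
  = 22.091
  ≈ 22.09

22.09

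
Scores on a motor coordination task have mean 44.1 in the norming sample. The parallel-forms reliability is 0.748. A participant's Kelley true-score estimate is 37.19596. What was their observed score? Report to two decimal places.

34.87

T̂ = ρX + (1 − ρ)μ  ⇒  X = (T̂ − (1 − ρ)μ) / ρ
X = (37.19596 − 0.252 × 44.1) / 0.748 = (37.19596 − 11.1132) / 0.748 = 26.08276 / 0.748 = 34.8700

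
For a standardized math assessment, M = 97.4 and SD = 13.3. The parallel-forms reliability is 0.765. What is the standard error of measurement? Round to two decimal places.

SEM = SD · √(1 − ρ) = 13.3 × √0.235 = 13.3 × 0.4848 = 6.447

6.45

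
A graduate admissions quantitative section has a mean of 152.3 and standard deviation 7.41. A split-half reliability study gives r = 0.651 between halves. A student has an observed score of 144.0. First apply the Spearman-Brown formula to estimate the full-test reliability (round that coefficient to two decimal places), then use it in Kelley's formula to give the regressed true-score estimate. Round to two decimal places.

145.74

Spearman-Brown: ρ = 2r/(1 + r) = 2(0.651)/(1 + 0.651) = 1.3020/1.651 = 0.7886 → 0.79
T̂ = 0.79(144.0) + 0.21(152.3) = 113.760 + 31.983 = 145.743 → 145.74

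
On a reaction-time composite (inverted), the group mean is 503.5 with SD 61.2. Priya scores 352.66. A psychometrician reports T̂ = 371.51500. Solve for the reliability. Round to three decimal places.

T̂ = ρX + (1 − ρ)μ  ⇒  T̂ − μ = ρ(X − μ)
ρ = (T̂ − μ)/(X − μ) = (371.51500 − 503.5) / (352.66 − 503.5) = -131.98500 / -150.84 = 0.87500

0.875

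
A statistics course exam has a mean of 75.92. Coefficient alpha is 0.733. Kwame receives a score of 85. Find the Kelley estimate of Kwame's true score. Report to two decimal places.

82.58

Regress the observed score toward the mean by the unreliability: T̂ = 0.733·85 + 0.267·75.92 = 62.305 + 20.27064 = 82.576.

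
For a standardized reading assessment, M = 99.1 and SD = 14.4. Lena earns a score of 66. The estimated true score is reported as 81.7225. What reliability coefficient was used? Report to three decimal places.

T̂ = ρX + (1 − ρ)μ  ⇒  T̂ − μ = ρ(X − μ)
ρ = (T̂ − μ)/(X − μ) = (81.7225 − 99.1) / (66 − 99.1) = -17.3775 / -33.1 = 0.52500

0.525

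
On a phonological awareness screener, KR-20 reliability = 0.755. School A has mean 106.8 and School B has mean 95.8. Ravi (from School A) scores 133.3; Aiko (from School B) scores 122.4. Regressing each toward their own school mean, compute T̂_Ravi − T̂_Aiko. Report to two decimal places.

T̂_Ravi = 0.755(133.3) + 0.245(106.8) = 126.8075
T̂_Aiko = 0.755(122.4) + 0.245(95.8) = 115.8830
Difference = 126.8075 − 115.8830 = 10.9245

10.92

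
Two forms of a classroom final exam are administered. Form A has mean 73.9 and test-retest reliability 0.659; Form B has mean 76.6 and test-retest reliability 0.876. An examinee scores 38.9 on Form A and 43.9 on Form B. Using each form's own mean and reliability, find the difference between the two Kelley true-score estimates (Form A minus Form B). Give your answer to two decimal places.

2.88

T̂_A = 0.659(38.9) + 0.341(73.9) = 50.8350
T̂_B = 0.876(43.9) + 0.124(76.6) = 47.9548
T̂_A − T̂_B = 2.8802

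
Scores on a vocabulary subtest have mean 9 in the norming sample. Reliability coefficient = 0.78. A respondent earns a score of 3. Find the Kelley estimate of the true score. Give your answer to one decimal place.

T̂ = 0.78(3) + 0.22(9) = 2.34 + 1.98 = 4.32 → 4.3

4.3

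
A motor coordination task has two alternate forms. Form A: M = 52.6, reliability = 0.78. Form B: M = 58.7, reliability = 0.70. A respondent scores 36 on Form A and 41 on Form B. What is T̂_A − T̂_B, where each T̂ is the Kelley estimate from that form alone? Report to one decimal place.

-6.7

T̂_A = 0.78(36) + 0.22(52.6) = 39.652
T̂_B = 0.70(41) + 0.30(58.7) = 46.310
T̂_A − T̂_B = -6.658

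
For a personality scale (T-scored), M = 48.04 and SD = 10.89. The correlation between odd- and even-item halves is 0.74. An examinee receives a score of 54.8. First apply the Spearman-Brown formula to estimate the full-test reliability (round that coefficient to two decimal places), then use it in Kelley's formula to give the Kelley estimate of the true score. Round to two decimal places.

53.79

Spearman-Brown: ρ = 2r/(1 + r) = 2(0.74)/(1 + 0.74) = 1.480/1.74 = 0.8506 → 0.85
T̂ = ρX + (1 − ρ)μ
  = 0.85 × 54.8 + 0.15 × 48.04
  = 46.580 + 7.2060
  = 53.786
  ≈ 53.79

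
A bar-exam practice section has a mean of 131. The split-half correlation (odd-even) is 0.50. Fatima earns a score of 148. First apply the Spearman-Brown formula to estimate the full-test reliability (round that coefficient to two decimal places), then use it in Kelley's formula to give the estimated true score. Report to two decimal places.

142.39

Spearman-Brown: ρ = 2r/(1 + r) = 2(0.50)/(1 + 0.50) = 1.000/1.50 = 0.6667 → 0.67
T̂ = ρX + (1 − ρ)μ
  = 0.67 × 148 + 0.33 × 131
  = 99.16 + 43.23
  = 142.390
  ≈ 142.39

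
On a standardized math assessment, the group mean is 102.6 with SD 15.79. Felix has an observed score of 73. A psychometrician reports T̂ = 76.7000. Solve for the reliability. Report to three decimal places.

0.875

T̂ = ρX + (1 − ρ)μ  ⇒  T̂ − μ = ρ(X − μ)
ρ = (T̂ − μ)/(X − μ) = (76.7000 − 102.6) / (73 − 102.6) = -25.9000 / -29.6 = 0.87500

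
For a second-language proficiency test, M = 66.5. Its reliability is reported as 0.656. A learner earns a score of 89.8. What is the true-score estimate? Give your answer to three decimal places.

81.785

T̂ = 0.656(89.8) + 0.344(66.5) = 58.9088 + 22.8760 = 81.7848 → 81.785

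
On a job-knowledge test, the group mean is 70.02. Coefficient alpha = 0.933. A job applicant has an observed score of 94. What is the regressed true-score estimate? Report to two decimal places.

92.39

Kelley's formula gives T̂ = 0.933·94 + 0.067·70.02 = 87.702 + 4.69134 = 92.393.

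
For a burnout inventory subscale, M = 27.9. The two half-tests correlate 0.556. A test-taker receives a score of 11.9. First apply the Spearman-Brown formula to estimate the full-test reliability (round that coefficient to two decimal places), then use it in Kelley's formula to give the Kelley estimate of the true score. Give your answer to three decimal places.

Spearman-Brown: ρ = 2r/(1 + r) = 2(0.556)/(1 + 0.556) = 1.1120/1.556 = 0.7147 → 0.71
Regress the observed score toward the mean by the unreliability: T̂ = 0.71·11.9 + 0.29·27.9 = 8.449 + 8.091 = 16.5400.

16.540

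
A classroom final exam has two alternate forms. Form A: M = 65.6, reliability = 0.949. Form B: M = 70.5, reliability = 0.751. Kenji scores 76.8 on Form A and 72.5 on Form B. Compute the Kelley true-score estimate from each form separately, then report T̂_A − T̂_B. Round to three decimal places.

T̂_A = 0.949(76.8) + 0.051(65.6) = 76.22880
T̂_B = 0.751(72.5) + 0.249(70.5) = 72.00200
T̂_A − T̂_B = 4.22680

4.227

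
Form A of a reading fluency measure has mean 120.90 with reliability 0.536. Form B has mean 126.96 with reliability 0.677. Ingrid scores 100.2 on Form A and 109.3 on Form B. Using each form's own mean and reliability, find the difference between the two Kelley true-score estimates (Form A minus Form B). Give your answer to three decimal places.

-5.199

T̂_A = 0.536(100.2) + 0.464(120.90) = 109.80480
T̂_B = 0.677(109.3) + 0.323(126.96) = 115.00418
T̂_A − T̂_B = -5.19938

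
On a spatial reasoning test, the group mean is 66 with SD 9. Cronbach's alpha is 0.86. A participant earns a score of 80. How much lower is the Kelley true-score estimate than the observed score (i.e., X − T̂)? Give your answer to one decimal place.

Kelley's formula gives T̂ = 0.86·80 + 0.14·66 = 68.80 + 9.24 = 78.040.
X − T̂ = 80 − 78.04 = 1.96 → 2.0

2.0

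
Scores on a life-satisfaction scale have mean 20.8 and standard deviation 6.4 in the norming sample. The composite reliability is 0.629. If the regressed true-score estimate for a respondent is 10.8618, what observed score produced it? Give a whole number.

5

T̂ = ρX + (1 − ρ)μ  ⇒  X = (T̂ − (1 − ρ)μ) / ρ
X = (10.8618 − 0.371 × 20.8) / 0.629 = (10.8618 − 7.7168) / 0.629 = 3.1450 / 0.629 = 5.00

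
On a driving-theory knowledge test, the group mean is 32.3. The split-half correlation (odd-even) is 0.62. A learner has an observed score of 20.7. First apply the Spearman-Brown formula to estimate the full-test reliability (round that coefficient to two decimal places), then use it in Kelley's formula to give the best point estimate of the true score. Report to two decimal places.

Spearman-Brown: ρ = 2r/(1 + r) = 2(0.62)/(1 + 0.62) = 1.240/1.62 = 0.7654 → 0.77
Regress the observed score toward the mean by the unreliability: T̂ = 0.77·20.7 + 0.23·32.3 = 15.939 + 7.429 = 23.368.

23.37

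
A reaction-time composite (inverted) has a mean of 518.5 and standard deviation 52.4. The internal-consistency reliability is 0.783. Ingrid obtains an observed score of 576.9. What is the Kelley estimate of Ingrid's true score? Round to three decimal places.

564.227

Weight the observed score by reliability and the mean by (1 − reliability): T̂ = 0.783·576.9 + 0.217·518.5 = 451.7127 + 112.5145 = 564.2272.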